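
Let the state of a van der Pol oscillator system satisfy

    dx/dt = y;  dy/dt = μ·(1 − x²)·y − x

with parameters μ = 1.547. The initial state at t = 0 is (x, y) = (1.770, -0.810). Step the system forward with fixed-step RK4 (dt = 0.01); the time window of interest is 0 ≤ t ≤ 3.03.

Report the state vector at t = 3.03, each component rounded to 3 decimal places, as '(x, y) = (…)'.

t=0.000: state=(1.770, -0.810)
step 1 (dt=0.01): k1=(-0.810, 0.903), k2=(-0.805, 0.874), k3=(-0.806, 0.875), k4=(-0.801, 0.847); state += dt/6·(k1+2k2+2k3+k4)
t=0.010: state=(1.762, -0.801)
t=0.020: state=(1.754, -0.793)
t=0.030: state=(1.746, -0.785)
continuing one RK4 step at a time; state shown every 10 steps (Δt=0.1):
t=0.100: state=(1.693, -0.744)
t=0.200: state=(1.620, -0.714)
t=0.300: state=(1.549, -0.706)
t=0.400: state=(1.478, -0.716)
t=0.500: state=(1.406, -0.739)
t=0.600: state=(1.330, -0.774)
t=0.700: state=(1.250, -0.821)
t=0.800: state=(1.165, -0.881)
t=0.900: state=(1.074, -0.957)
t=1.000: state=(0.973, -1.052)
t=1.100: state=(0.862, -1.171)
t=1.200: state=(0.738, -1.320)
t=1.300: state=(0.597, -1.508)
t=1.400: state=(0.435, -1.743)
t=1.500: state=(0.247, -2.034)
t=1.600: state=(0.026, -2.381)
t=1.700: state=(-0.231, -2.762)
t=1.800: state=(-0.525, -3.112)
t=1.900: state=(-0.848, -3.303)
t=2.000: state=(-1.175, -3.185)
t=2.100: state=(-1.473, -2.703)
t=2.200: state=(-1.708, -1.985)
t=2.300: state=(-1.869, -1.256)
t=2.400: state=(-1.964, -0.671)
t=2.500: state=(-2.010, -0.265)
t=2.600: state=(-2.022, -0.004)
t=2.700: state=(-2.014, 0.158)
t=2.800: state=(-1.992, 0.259)
t=2.900: state=(-1.963, 0.325)
t=3.000: state=(-1.928, 0.369)
t=3.030: state=(-1.917, 0.380)

(x, y) = (-1.917, 0.380)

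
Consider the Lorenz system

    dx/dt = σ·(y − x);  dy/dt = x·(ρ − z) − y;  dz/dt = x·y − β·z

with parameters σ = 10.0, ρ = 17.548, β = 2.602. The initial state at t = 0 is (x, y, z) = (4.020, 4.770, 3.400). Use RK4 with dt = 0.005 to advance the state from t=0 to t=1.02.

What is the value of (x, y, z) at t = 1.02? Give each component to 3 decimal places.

(x, y, z) = (-2.649, -4.306, 5.435)

t=0.000: state=(4.020, 4.770, 3.400)
step 1 (dt=0.005): k1=(7.500, 52.105, 10.329), k2=(8.615, 52.136, 10.877), k3=(8.588, 52.169, 10.887), k4=(9.679, 52.230, 11.452); state += dt/6·(k1+2k2+2k3+k4)
t=0.005: state=(4.063, 5.031, 3.454)
t=0.010: state=(4.117, 5.293, 3.515)
t=0.015: state=(4.180, 5.556, 3.581)
continuing one RK4 step at a time; state shown every 10 steps (Δt=0.05):
t=0.050: state=(4.883, 7.477, 4.254)
t=0.100: state=(6.544, 10.538, 6.153)
t=0.150: state=(8.787, 13.618, 9.789)
t=0.200: state=(11.135, 15.350, 15.511)
t=0.250: state=(12.593, 13.809, 21.991)
t=0.300: state=(12.110, 8.969, 26.084)
t=0.350: state=(9.721, 3.761, 26.151)
t=0.400: state=(6.619, 0.564, 23.737)
t=0.450: state=(3.922, -0.689, 20.806)
t=0.500: state=(2.035, -0.943, 18.153)
t=0.550: state=(0.875, -0.869, 15.878)
t=0.600: state=(0.212, -0.765, 13.922)
t=0.650: state=(-0.162, -0.729, 12.223)
t=0.700: state=(-0.393, -0.779, 10.742)
t=0.750: state=(-0.572, -0.919, 9.451)
t=0.800: state=(-0.755, -1.155, 8.330)
t=0.850: state=(-0.984, -1.509, 7.368)
t=0.900: state=(-1.294, -2.022, 6.563)
t=0.950: state=(-1.727, -2.752, 5.931)
t=1.000: state=(-2.339, -3.785, 5.518)
t=1.020: state=(-2.649, -4.306, 5.435)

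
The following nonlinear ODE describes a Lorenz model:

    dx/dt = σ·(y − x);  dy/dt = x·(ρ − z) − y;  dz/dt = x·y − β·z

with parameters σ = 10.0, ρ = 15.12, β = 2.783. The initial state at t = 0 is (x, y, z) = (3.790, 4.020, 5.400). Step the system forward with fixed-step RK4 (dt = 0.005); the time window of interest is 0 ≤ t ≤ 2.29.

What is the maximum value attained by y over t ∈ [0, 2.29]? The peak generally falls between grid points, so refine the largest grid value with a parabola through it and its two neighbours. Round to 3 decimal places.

max y = 11.899

t=0.000: state=(3.790, 4.020, 5.400)
step 1 (dt=0.005): k1=(2.300, 32.819, 0.208), k2=(3.063, 32.791, 0.541), k3=(3.043, 32.806, 0.546), k4=(3.788, 32.792, 0.885); state += dt/6·(k1+2k2+2k3+k4)
t=0.005: state=(3.805, 4.184, 5.403)
t=0.010: state=(3.828, 4.348, 5.409)
t=0.015: state=(3.857, 4.512, 5.419)
continuing one RK4 step at a time; state shown every 20 steps (Δt=0.1):
t=0.100: state=(5.188, 7.509, 6.326)
t=0.200: state=(8.044, 11.134, 10.346)
t=0.300: state=(10.301, 11.053, 17.393)
t=0.400: state=(8.930, 5.779, 20.548)
t=0.500: state=(5.424, 2.207, 17.869)
t=0.600: state=(3.077, 1.605, 14.153)
t=0.700: state=(2.288, 2.065, 11.115)
t=0.800: state=(2.470, 3.017, 8.927)
t=0.900: state=(3.364, 4.620, 7.721)
t=1.000: state=(5.025, 7.099, 8.000)
t=1.100: state=(7.393, 9.880, 10.783)
t=1.200: state=(9.338, 10.306, 15.956)
t=1.300: state=(8.788, 6.813, 19.146)
t=1.400: state=(6.214, 3.545, 17.769)
t=1.500: state=(4.089, 2.617, 14.733)
t=1.600: state=(3.247, 2.971, 11.999)
t=1.700: state=(3.415, 3.988, 10.070)
t=1.800: state=(4.354, 5.649, 9.247)
t=1.900: state=(5.967, 7.842, 10.071)
t=2.000: state=(7.845, 9.504, 13.023)
t=2.100: state=(8.748, 8.676, 16.746)
t=2.200: state=(7.680, 5.841, 17.963)
t=2.290: state=(5.892, 3.999, 16.566)
largest grid value and its neighbours: y(0.245)=11.88660, y(0.250)=11.89859, y(0.255)=11.89381
parabola through these three points peaks at t≈0.251 with y≈11.89898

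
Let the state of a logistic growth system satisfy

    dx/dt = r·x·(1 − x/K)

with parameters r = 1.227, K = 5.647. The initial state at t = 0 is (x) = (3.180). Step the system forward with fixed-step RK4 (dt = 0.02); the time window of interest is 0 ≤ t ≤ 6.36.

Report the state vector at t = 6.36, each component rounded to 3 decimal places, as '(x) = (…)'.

t=0.000: state=(3.180)
step 1 (dt=0.02): k1=(1.705), k2=(1.702), k3=(1.702), k4=(1.699); state += dt/6·(k1+2k2+2k3+k4)
t=0.020: state=(3.214)
t=0.040: state=(3.248)
t=0.060: state=(3.282)
continuing one RK4 step at a time; state shown every 25 steps (Δt=0.5):
t=0.500: state=(3.977)
t=1.000: state=(4.601)
t=1.500: state=(5.028)
t=2.000: state=(5.294)
t=2.500: state=(5.450)
t=3.000: state=(5.539)
t=3.500: state=(5.588)
t=4.000: state=(5.615)
t=4.500: state=(5.630)
t=5.000: state=(5.638)
t=5.500: state=(5.642)
t=6.000: state=(5.644)
t=6.360: state=(5.645)

(x) = (5.645)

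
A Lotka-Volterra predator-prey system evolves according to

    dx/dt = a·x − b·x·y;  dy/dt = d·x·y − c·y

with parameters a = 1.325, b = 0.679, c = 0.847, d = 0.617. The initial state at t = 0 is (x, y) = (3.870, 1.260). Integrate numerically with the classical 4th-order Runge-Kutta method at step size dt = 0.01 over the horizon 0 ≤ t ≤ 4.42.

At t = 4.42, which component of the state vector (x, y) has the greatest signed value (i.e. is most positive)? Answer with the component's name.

largest component: y

t=0.000: state=(3.870, 1.260)
step 1 (dt=0.01): k1=(1.817, 1.941), k2=(1.796, 1.963), k3=(1.795, 1.964), k4=(1.773, 1.986); state += dt/6·(k1+2k2+2k3+k4)
t=0.010: state=(3.888, 1.280)
t=0.020: state=(3.905, 1.300)
t=0.030: state=(3.923, 1.320)
continuing one RK4 step at a time; state shown every 20 steps (Δt=0.2):
t=0.200: state=(4.122, 1.746)
t=0.400: state=(4.051, 2.451)
t=0.600: state=(3.571, 3.324)
t=0.800: state=(2.794, 4.164)
t=1.000: state=(1.984, 4.716)
t=1.200: state=(1.343, 4.877)
t=1.400: state=(0.909, 4.722)
t=1.600: state=(0.638, 4.379)
t=1.800: state=(0.472, 3.956)
t=2.000: state=(0.370, 3.516)
t=2.200: state=(0.308, 3.094)
t=2.400: state=(0.271, 2.706)
t=2.600: state=(0.251, 2.359)
t=2.800: state=(0.242, 2.053)
t=3.000: state=(0.244, 1.785)
t=3.200: state=(0.253, 1.554)
t=3.400: state=(0.271, 1.355)
t=3.600: state=(0.297, 1.184)
t=3.800: state=(0.333, 1.039)
t=4.000: state=(0.380, 0.917)
t=4.200: state=(0.441, 0.814)
t=4.400: state=(0.518, 0.729)
t=4.420: state=(0.526, 0.721)
compare at T: x=0.526, y=0.721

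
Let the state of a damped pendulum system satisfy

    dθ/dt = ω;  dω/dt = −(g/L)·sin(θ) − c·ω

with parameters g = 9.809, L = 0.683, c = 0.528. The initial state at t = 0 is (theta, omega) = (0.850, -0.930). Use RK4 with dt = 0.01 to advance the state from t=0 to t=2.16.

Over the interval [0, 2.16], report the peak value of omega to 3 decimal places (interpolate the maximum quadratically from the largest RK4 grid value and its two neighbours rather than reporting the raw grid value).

t=0.000: state=(0.850, -0.930)
step 1 (dt=0.01): k1=(-0.930, -10.299), k2=(-0.981, -10.227), k3=(-0.981, -10.225), k4=(-1.032, -10.151); state += dt/6·(k1+2k2+2k3+k4)
t=0.010: state=(0.840, -1.032)
t=0.020: state=(0.829, -1.133)
t=0.030: state=(0.818, -1.232)
continuing one RK4 step at a time; state shown every 10 steps (Δt=0.1):
t=0.100: state=(0.708, -1.871)
t=0.200: state=(0.484, -2.565)
t=0.300: state=(0.207, -2.907)
t=0.400: state=(-0.084, -2.841)
t=0.500: state=(-0.348, -2.389)
t=0.600: state=(-0.552, -1.650)
t=0.700: state=(-0.673, -0.752)
t=0.800: state=(-0.701, 0.182)
t=0.900: state=(-0.639, 1.049)
t=1.000: state=(-0.497, 1.753)
t=1.100: state=(-0.297, 2.206)
t=1.200: state=(-0.066, 2.345)
t=1.300: state=(0.161, 2.154)
t=1.400: state=(0.355, 1.680)
t=1.500: state=(0.491, 1.012)
t=1.600: state=(0.554, 0.254)
t=1.700: state=(0.542, -0.496)
t=1.800: state=(0.459, -1.147)
t=1.900: state=(0.318, -1.622)
t=2.000: state=(0.142, -1.859)
t=2.100: state=(-0.045, -1.830)
t=2.160: state=(-0.151, -1.690)
largest grid value and its neighbours: omega(1.180)=2.34358, omega(1.190)=2.34574, omega(1.200)=2.34454
parabola through these three points peaks at t≈1.191 with omega≈2.34577

max omega = 2.346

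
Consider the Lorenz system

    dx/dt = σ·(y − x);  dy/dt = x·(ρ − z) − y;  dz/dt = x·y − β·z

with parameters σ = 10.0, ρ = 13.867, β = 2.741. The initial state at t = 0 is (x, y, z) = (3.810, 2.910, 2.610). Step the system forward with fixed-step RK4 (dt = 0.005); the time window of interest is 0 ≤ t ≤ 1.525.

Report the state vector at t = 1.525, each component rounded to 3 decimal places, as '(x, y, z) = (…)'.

(x, y, z) = (5.993, 3.151, 16.915)

t=0.000: state=(3.810, 2.910, 2.610)
step 1 (dt=0.005): k1=(-9.000, 39.979, 3.933), k2=(-7.776, 39.589, 4.219), k3=(-7.816, 39.621, 4.223), k4=(-6.628, 39.262, 4.509); state += dt/6·(k1+2k2+2k3+k4)
t=0.005: state=(3.771, 3.108, 2.631)
t=0.010: state=(3.743, 3.303, 2.655)
t=0.015: state=(3.727, 3.495, 2.682)
continuing one RK4 step at a time; state shown every 10 steps (Δt=0.05):
t=0.050: state=(3.864, 4.805, 2.960)
t=0.100: state=(4.641, 6.737, 3.725)
t=0.150: state=(5.907, 8.826, 5.172)
t=0.200: state=(7.496, 10.846, 7.617)
t=0.250: state=(9.128, 12.138, 11.175)
t=0.300: state=(10.309, 11.818, 15.298)
t=0.350: state=(10.480, 9.578, 18.640)
t=0.400: state=(9.444, 6.351, 19.995)
t=0.450: state=(7.600, 3.554, 19.386)
t=0.500: state=(5.609, 1.850, 17.711)
t=0.550: state=(3.943, 1.086, 15.756)
t=0.600: state=(2.761, 0.874, 13.885)
t=0.650: state=(2.024, 0.924, 12.204)
t=0.700: state=(1.624, 1.089, 10.725)
t=0.750: state=(1.460, 1.318, 9.436)
t=0.800: state=(1.464, 1.608, 8.327)
t=0.850: state=(1.596, 1.977, 7.388)
t=0.900: state=(1.844, 2.456, 6.619)
t=0.950: state=(2.212, 3.081, 6.033)
t=1.000: state=(2.721, 3.895, 5.662)
t=1.050: state=(3.396, 4.935, 5.568)
t=1.100: state=(4.267, 6.219, 5.855)
t=1.150: state=(5.346, 7.701, 6.674)
t=1.200: state=(6.598, 9.206, 8.195)
t=1.250: state=(7.890, 10.364, 10.494)
t=1.300: state=(8.962, 10.655, 13.349)
t=1.350: state=(9.469, 9.716, 16.096)
t=1.400: state=(9.172, 7.761, 17.885)
t=1.450: state=(8.139, 5.544, 18.290)
t=1.500: state=(6.719, 3.774, 17.548)
t=1.525: state=(5.993, 3.151, 16.915)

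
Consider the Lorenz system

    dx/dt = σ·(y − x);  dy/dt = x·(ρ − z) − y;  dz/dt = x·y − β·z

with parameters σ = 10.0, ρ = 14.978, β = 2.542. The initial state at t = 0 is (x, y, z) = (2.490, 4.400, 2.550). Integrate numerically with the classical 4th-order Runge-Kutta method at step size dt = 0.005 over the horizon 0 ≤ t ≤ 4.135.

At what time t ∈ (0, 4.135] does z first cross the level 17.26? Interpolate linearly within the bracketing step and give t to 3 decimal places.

t = 0.278

t=0.000: state=(2.490, 4.400, 2.550)
step 1 (dt=0.005): k1=(19.100, 26.546, 4.474), k2=(19.286, 27.044, 4.824), k3=(19.294, 27.047, 4.827), k4=(19.488, 27.547, 5.187); state += dt/6·(k1+2k2+2k3+k4)
t=0.005: state=(2.586, 4.535, 2.574)
t=0.010: state=(2.685, 4.675, 2.602)
t=0.015: state=(2.786, 4.821, 2.634)
continuing one RK4 step at a time; state shown every 40 steps (Δt=0.2):
t=0.200: state=(8.662, 12.653, 9.588)
t=0.275: state=(11.070, 12.889, 16.989)
next step: t=0.280: state=(11.154, 12.699, 17.481) — z has crossed 17.26
linear interpolation between t=0.275 (16.98872) and t=0.280 (17.48069) → t≈0.278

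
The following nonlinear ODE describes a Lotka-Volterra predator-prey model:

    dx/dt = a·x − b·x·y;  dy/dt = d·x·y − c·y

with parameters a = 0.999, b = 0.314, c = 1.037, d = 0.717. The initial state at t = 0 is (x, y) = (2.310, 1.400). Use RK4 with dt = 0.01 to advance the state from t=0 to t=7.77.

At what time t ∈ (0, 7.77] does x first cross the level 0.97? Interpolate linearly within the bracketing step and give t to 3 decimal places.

t=0.000: state=(2.310, 1.400)
step 1 (dt=0.01): k1=(1.292, 0.867), k2=(1.293, 0.876), k3=(1.293, 0.876), k4=(1.293, 0.885); state += dt/6·(k1+2k2+2k3+k4)
t=0.010: state=(2.323, 1.409)
t=0.020: state=(2.336, 1.418)
t=0.030: state=(2.349, 1.427)
continuing one RK4 step at a time; state shown every 50 steps (Δt=0.5):
t=0.500: state=(2.910, 2.135)
t=1.000: state=(3.055, 3.791)
t=1.500: state=(2.317, 6.051)
t=2.000: state=(1.343, 6.885)
t=2.290: state=(0.974, 6.467)
next step: t=2.300: state=(0.964, 6.445) — x has crossed 0.97
linear interpolation between t=2.290 (0.97374) and t=2.300 (0.96378) → t≈2.294

t = 2.294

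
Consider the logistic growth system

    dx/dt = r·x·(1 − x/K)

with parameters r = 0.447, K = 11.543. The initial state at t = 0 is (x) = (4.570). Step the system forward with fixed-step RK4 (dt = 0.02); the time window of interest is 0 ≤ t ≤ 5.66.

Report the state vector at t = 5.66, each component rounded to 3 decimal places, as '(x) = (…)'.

t=0.000: state=(4.570)
step 1 (dt=0.02): k1=(1.234), k2=(1.235), k3=(1.235), k4=(1.236); state += dt/6·(k1+2k2+2k3+k4)
t=0.020: state=(4.595)
t=0.040: state=(4.619)
t=0.060: state=(4.644)
continuing one RK4 step at a time; state shown every 10 steps (Δt=0.2):
t=0.200: state=(4.819)
t=0.400: state=(5.072)
t=0.600: state=(5.327)
t=0.800: state=(5.584)
t=1.000: state=(5.842)
t=1.200: state=(6.100)
t=1.400: state=(6.356)
t=1.600: state=(6.610)
t=1.800: state=(6.861)
t=2.000: state=(7.107)
t=2.200: state=(7.349)
t=2.400: state=(7.585)
t=2.600: state=(7.814)
t=2.800: state=(8.036)
t=3.000: state=(8.250)
t=3.200: state=(8.456)
t=3.400: state=(8.654)
t=3.600: state=(8.844)
t=3.800: state=(9.024)
t=4.000: state=(9.196)
t=4.200: state=(9.358)
t=4.400: state=(9.512)
t=4.600: state=(9.658)
t=4.800: state=(9.795)
t=5.000: state=(9.923)
t=5.200: state=(10.044)
t=5.400: state=(10.156)
t=5.600: state=(10.262)
t=5.660: state=(10.292)

(x) = (10.292)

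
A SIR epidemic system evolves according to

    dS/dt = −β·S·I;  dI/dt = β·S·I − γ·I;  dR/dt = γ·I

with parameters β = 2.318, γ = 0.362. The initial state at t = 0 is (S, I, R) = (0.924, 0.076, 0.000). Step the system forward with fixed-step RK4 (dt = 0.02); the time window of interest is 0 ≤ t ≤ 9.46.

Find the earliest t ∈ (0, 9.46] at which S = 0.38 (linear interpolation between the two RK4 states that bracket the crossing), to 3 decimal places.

t=0.000: state=(0.924, 0.076, 0.000)
step 1 (dt=0.02): k1=(-0.163, 0.135, 0.028), k2=(-0.165, 0.137, 0.028), k3=(-0.165, 0.137, 0.028), k4=(-0.168, 0.140, 0.029); state += dt/6·(k1+2k2+2k3+k4)
t=0.020: state=(0.921, 0.079, 0.001)
t=0.040: state=(0.917, 0.082, 0.001)
t=0.060: state=(0.914, 0.085, 0.002)
continuing one RK4 step at a time; state shown every 25 steps (Δt=0.5):
t=0.500: state=(0.804, 0.174, 0.022)
t=1.000: state=(0.603, 0.330, 0.067)
t=1.480: state=(0.383, 0.480, 0.138)
next step: t=1.500: state=(0.374, 0.485, 0.141) — S has crossed 0.38
linear interpolation between t=1.480 (0.38256) and t=1.500 (0.37410) → t≈1.486

t = 1.486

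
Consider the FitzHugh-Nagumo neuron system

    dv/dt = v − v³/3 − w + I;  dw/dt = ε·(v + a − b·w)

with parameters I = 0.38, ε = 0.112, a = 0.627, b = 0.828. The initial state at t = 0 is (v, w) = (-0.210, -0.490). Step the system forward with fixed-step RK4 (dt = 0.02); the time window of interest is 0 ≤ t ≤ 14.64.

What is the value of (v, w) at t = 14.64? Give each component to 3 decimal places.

(v, w) = (-1.945, 0.850)

t=0.000: state=(-0.210, -0.490)
step 1 (dt=0.02): k1=(0.663, 0.092), k2=(0.669, 0.093), k3=(0.669, 0.093), k4=(0.674, 0.093); state += dt/6·(k1+2k2+2k3+k4)
t=0.020: state=(-0.197, -0.488)
t=0.040: state=(-0.183, -0.486)
t=0.060: state=(-0.169, -0.484)
continuing one RK4 step at a time; state shown every 25 steps (Δt=0.5):
t=0.500: state=(0.203, -0.434)
t=1.000: state=(0.809, -0.353)
t=1.500: state=(1.451, -0.240)
t=2.000: state=(1.794, -0.105)
t=2.500: state=(1.874, 0.035)
t=3.000: state=(1.858, 0.170)
t=3.500: state=(1.815, 0.298)
t=4.000: state=(1.765, 0.416)
t=4.500: state=(1.712, 0.527)
t=5.000: state=(1.658, 0.630)
t=5.500: state=(1.602, 0.725)
t=6.000: state=(1.545, 0.812)
t=6.500: state=(1.486, 0.893)
t=7.000: state=(1.425, 0.966)
t=7.500: state=(1.360, 1.033)
t=8.000: state=(1.293, 1.093)
t=8.500: state=(1.220, 1.146)
t=9.000: state=(1.140, 1.193)
t=9.500: state=(1.051, 1.234)
t=10.000: state=(0.949, 1.267)
t=10.500: state=(0.826, 1.292)
t=11.000: state=(0.669, 1.309)
t=11.500: state=(0.455, 1.315)
t=12.000: state=(0.136, 1.307)
t=12.500: state=(-0.368, 1.276)
t=13.000: state=(-1.083, 1.214)
t=13.500: state=(-1.689, 1.115)
t=14.000: state=(-1.918, 0.999)
t=14.500: state=(-1.949, 0.882)
t=14.640: state=(-1.945, 0.850)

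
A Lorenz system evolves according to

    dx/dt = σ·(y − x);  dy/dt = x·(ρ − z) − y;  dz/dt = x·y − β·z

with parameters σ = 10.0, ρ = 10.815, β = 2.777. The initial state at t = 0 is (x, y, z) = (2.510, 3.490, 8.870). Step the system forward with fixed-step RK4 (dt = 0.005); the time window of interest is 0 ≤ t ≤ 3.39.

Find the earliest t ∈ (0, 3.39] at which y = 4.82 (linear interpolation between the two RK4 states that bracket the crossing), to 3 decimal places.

t=0.000: state=(2.510, 3.490, 8.870)
step 1 (dt=0.005): k1=(9.800, 1.392, -15.872), k2=(9.590, 1.537, -15.668), k3=(9.599, 1.534, -15.670), k4=(9.397, 1.678, -15.467); state += dt/6·(k1+2k2+2k3+k4)
t=0.005: state=(2.558, 3.498, 8.792)
t=0.010: state=(2.604, 3.507, 8.715)
t=0.015: state=(2.648, 3.517, 8.641)
continuing one RK4 step at a time; state shown every 40 steps (Δt=0.2):
t=0.200: state=(3.941, 4.712, 7.153)
t=0.210: state=(4.019, 4.810, 7.144)
next step: t=0.215: state=(4.059, 4.860, 7.143) — y has crossed 4.82
linear interpolation between t=0.210 (4.81022) and t=0.215 (4.86019) → t≈0.211

t = 0.211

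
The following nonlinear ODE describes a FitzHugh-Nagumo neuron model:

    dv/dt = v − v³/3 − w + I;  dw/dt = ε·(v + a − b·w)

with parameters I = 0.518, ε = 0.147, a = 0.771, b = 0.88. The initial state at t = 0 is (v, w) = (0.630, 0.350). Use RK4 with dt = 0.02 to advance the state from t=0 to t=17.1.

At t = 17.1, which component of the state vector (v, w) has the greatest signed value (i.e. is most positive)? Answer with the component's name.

t=0.000: state=(0.630, 0.350)
step 1 (dt=0.02): k1=(0.715, 0.161), k2=(0.717, 0.162), k3=(0.717, 0.162), k4=(0.720, 0.162); state += dt/6·(k1+2k2+2k3+k4)
t=0.020: state=(0.644, 0.353)
t=0.040: state=(0.659, 0.356)
t=0.060: state=(0.673, 0.360)
continuing one RK4 step at a time; state shown every 50 steps (Δt=1):
t=1.000: state=(1.328, 0.552)
t=2.000: state=(1.558, 0.797)
t=3.000: state=(1.493, 1.018)
t=4.000: state=(1.355, 1.197)
t=5.000: state=(1.186, 1.334)
t=6.000: state=(0.975, 1.428)
t=7.000: state=(0.672, 1.475)
t=8.000: state=(0.104, 1.460)
t=9.000: state=(-1.146, 1.324)
t=10.000: state=(-1.901, 1.042)
t=11.000: state=(-1.878, 0.759)
t=12.000: state=(-1.781, 0.521)
t=13.000: state=(-1.683, 0.326)
t=14.000: state=(-1.586, 0.167)
t=15.000: state=(-1.492, 0.041)
t=16.000: state=(-1.401, -0.057)
t=17.000: state=(-1.311, -0.131)
t=17.100: state=(-1.302, -0.137)
compare at T: v=-1.302, w=-0.137

largest component: w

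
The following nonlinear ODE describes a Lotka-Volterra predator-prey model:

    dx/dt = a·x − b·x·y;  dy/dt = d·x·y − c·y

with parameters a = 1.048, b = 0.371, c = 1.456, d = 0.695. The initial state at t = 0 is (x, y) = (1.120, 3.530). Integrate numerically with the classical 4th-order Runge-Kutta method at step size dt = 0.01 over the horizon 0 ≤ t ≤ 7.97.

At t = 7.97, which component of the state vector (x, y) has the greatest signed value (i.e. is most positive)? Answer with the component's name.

largest component: x

t=0.000: state=(1.120, 3.530)
step 1 (dt=0.01): k1=(-0.293, -2.392), k2=(-0.288, -2.387), k3=(-0.288, -2.387), k4=(-0.282, -2.383); state += dt/6·(k1+2k2+2k3+k4)
t=0.010: state=(1.117, 3.506)
t=0.020: state=(1.114, 3.482)
t=0.030: state=(1.112, 3.459)
continuing one RK4 step at a time; state shown every 50 steps (Δt=0.5):
t=0.500: state=(1.088, 2.486)
t=1.000: state=(1.242, 1.791)
t=1.500: state=(1.567, 1.402)
t=2.000: state=(2.074, 1.267)
t=2.500: state=(2.746, 1.409)
t=3.000: state=(3.413, 1.994)
t=3.500: state=(3.566, 3.320)
t=4.000: state=(2.777, 4.937)
t=4.500: state=(1.780, 5.213)
t=5.000: state=(1.243, 4.197)
t=5.500: state=(1.079, 3.010)
t=6.000: state=(1.138, 2.125)
t=6.500: state=(1.370, 1.578)
t=7.000: state=(1.776, 1.310)
t=7.500: state=(2.366, 1.292)
t=7.970: state=(3.032, 1.573)
compare at T: x=3.032, y=1.573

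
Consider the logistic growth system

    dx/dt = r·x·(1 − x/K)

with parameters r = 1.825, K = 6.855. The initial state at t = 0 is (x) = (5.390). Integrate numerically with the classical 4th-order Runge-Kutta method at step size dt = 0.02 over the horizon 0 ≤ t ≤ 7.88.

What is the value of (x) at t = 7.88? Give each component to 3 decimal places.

(x) = (6.855)

t=0.000: state=(5.390)
step 1 (dt=0.02): k1=(2.102), k2=(2.080), k3=(2.080), k4=(2.058); state += dt/6·(k1+2k2+2k3+k4)
t=0.020: state=(5.432)
t=0.040: state=(5.472)
t=0.060: state=(5.512)
continuing one RK4 step at a time; state shown every 25 steps (Δt=0.5):
t=0.500: state=(6.181)
t=1.000: state=(6.567)
t=1.500: state=(6.736)
t=2.000: state=(6.807)
t=2.500: state=(6.836)
t=3.000: state=(6.847)
t=3.500: state=(6.852)
t=4.000: state=(6.854)
t=4.500: state=(6.854)
t=5.000: state=(6.855)
t=5.500: state=(6.855)
t=6.000: state=(6.855)
t=6.500: state=(6.855)
t=7.000: state=(6.855)
t=7.500: state=(6.855)
t=7.880: state=(6.855)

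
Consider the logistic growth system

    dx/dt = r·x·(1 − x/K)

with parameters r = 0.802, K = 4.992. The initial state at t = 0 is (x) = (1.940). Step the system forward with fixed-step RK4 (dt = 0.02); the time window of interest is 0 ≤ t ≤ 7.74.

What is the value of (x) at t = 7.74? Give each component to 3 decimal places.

(x) = (4.976)

t=0.000: state=(1.940)
step 1 (dt=0.02): k1=(0.951), k2=(0.953), k3=(0.953), k4=(0.955); state += dt/6·(k1+2k2+2k3+k4)
t=0.020: state=(1.959)
t=0.040: state=(1.978)
t=0.060: state=(1.997)
continuing one RK4 step at a time; state shown every 25 steps (Δt=0.5):
t=0.500: state=(2.431)
t=1.000: state=(2.927)
t=1.500: state=(3.390)
t=2.000: state=(3.792)
t=2.500: state=(4.119)
t=3.000: state=(4.372)
t=3.500: state=(4.559)
t=4.000: state=(4.693)
t=4.500: state=(4.788)
t=5.000: state=(4.854)
t=5.500: state=(4.898)
t=6.000: state=(4.929)
t=6.500: state=(4.950)
t=7.000: state=(4.964)
t=7.500: state=(4.973)
t=7.740: state=(4.976)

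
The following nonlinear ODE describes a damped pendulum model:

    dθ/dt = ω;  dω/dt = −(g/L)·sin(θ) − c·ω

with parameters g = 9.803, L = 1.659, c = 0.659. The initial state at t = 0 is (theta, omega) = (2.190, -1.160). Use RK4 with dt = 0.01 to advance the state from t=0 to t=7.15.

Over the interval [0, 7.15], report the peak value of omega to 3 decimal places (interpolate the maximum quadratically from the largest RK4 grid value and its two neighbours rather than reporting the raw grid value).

max omega = 2.257

t=0.000: state=(2.190, -1.160)
step 1 (dt=0.01): k1=(-1.160, -4.047), k2=(-1.180, -4.054), k3=(-1.180, -4.054), k4=(-1.201, -4.061); state += dt/6·(k1+2k2+2k3+k4)
t=0.010: state=(2.178, -1.201)
t=0.020: state=(2.166, -1.241)
t=0.030: state=(2.153, -1.282)
continuing one RK4 step at a time; state shown every 25 steps (Δt=0.25):
t=0.250: state=(1.770, -2.215)
t=0.500: state=(1.086, -3.203)
t=0.750: state=(0.225, -3.515)
t=1.000: state=(-0.575, -2.714)
t=1.250: state=(-1.079, -1.277)
t=1.500: state=(-1.213, 0.175)
t=1.750: state=(-1.012, 1.381)
t=2.000: state=(-0.560, 2.136)
t=2.250: state=(-0.005, 2.177)
t=2.500: state=(0.468, 1.510)
t=2.750: state=(0.721, 0.492)
t=3.000: state=(0.716, -0.501)
t=3.250: state=(0.494, -1.211)
t=3.500: state=(0.150, -1.457)
t=3.750: state=(-0.191, -1.194)
t=4.000: state=(-0.418, -0.584)
t=4.250: state=(-0.476, 0.112)
t=4.500: state=(-0.374, 0.669)
t=4.750: state=(-0.166, 0.933)
t=5.000: state=(0.064, 0.855)
t=5.250: state=(0.238, 0.507)
t=5.500: state=(0.308, 0.049)
t=5.750: state=(0.267, -0.355)
t=6.000: state=(0.145, -0.584)
t=6.250: state=(-0.006, -0.588)
t=6.500: state=(-0.132, -0.397)
t=6.750: state=(-0.196, -0.105)
t=7.000: state=(-0.185, 0.177)
t=7.150: state=(-0.149, 0.302)
largest grid value and its neighbours: omega(2.130)=2.25647, omega(2.140)=2.25686, omega(2.150)=2.25595
parabola through these three points peaks at t≈2.138 with omega≈2.25688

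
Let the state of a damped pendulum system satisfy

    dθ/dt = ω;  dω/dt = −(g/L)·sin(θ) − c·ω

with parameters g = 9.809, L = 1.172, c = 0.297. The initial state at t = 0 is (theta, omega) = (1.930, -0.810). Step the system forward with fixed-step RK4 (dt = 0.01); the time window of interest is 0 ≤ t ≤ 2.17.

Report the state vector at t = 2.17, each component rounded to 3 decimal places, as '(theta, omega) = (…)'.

(theta, omega) = (0.834, 2.552)

t=0.000: state=(1.930, -0.810)
step 1 (dt=0.01): k1=(-0.810, -7.595), k2=(-0.848, -7.595), k3=(-0.848, -7.596), k4=(-0.886, -7.597); state += dt/6·(k1+2k2+2k3+k4)
t=0.010: state=(1.922, -0.886)
t=0.020: state=(1.912, -0.962)
t=0.030: state=(1.902, -1.038)
continuing one RK4 step at a time; state shown every 10 steps (Δt=0.1):
t=0.100: state=(1.811, -1.572)
t=0.200: state=(1.615, -2.341)
t=0.300: state=(1.343, -3.091)
t=0.400: state=(1.000, -3.758)
t=0.500: state=(0.598, -4.237)
t=0.600: state=(0.162, -4.417)
t=0.700: state=(-0.273, -4.240)
t=0.800: state=(-0.675, -3.738)
t=0.900: state=(-1.014, -3.012)
t=1.000: state=(-1.273, -2.173)
t=1.100: state=(-1.447, -1.303)
t=1.200: state=(-1.534, -0.442)
t=1.300: state=(-1.536, 0.395)
t=1.400: state=(-1.456, 1.206)
t=1.500: state=(-1.296, 1.980)
t=1.600: state=(-1.062, 2.684)
t=1.700: state=(-0.764, 3.258)
t=1.800: state=(-0.418, 3.621)
t=1.900: state=(-0.049, 3.705)
t=2.000: state=(0.313, 3.486)
t=2.100: state=(0.639, 3.004)
t=2.170: state=(0.834, 2.552)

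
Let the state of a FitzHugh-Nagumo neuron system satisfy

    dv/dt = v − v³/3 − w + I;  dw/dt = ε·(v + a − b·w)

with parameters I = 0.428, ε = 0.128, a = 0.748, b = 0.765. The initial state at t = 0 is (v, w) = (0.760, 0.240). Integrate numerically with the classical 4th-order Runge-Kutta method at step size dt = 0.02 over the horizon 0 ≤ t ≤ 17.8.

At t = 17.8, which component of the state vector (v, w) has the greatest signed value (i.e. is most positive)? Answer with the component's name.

largest component: w

t=0.000: state=(0.760, 0.240)
step 1 (dt=0.02): k1=(0.802, 0.170), k2=(0.803, 0.170), k3=(0.803, 0.170), k4=(0.805, 0.171); state += dt/6·(k1+2k2+2k3+k4)
t=0.020: state=(0.776, 0.243)
t=0.040: state=(0.792, 0.247)
t=0.060: state=(0.808, 0.250)
continuing one RK4 step at a time; state shown every 50 steps (Δt=1):
t=1.000: state=(1.449, 0.448)
t=2.000: state=(1.599, 0.688)
t=3.000: state=(1.514, 0.906)
t=4.000: state=(1.376, 1.089)
t=5.000: state=(1.207, 1.236)
t=6.000: state=(0.991, 1.347)
t=7.000: state=(0.671, 1.415)
t=8.000: state=(0.040, 1.422)
t=9.000: state=(-1.332, 1.307)
t=10.000: state=(-1.963, 1.060)
t=11.000: state=(-1.929, 0.814)
t=12.000: state=(-1.847, 0.599)
t=13.000: state=(-1.765, 0.414)
t=14.000: state=(-1.684, 0.257)
t=15.000: state=(-1.605, 0.123)
t=16.000: state=(-1.528, 0.012)
t=17.000: state=(-1.452, -0.079)
t=17.800: state=(-1.392, -0.140)
compare at T: v=-1.392, w=-0.140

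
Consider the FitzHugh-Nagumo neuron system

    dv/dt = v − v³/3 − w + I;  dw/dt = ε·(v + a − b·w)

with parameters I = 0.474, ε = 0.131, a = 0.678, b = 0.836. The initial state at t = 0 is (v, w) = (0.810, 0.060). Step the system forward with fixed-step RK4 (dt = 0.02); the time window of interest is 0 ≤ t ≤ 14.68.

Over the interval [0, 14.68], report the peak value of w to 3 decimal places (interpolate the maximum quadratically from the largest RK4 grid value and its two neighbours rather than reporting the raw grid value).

max w = 1.421

t=0.000: state=(0.810, 0.060)
step 1 (dt=0.02): k1=(1.047, 0.188), k2=(1.048, 0.190), k3=(1.048, 0.190), k4=(1.050, 0.191); state += dt/6·(k1+2k2+2k3+k4)
t=0.020: state=(0.831, 0.064)
t=0.040: state=(0.852, 0.068)
t=0.060: state=(0.873, 0.072)
continuing one RK4 step at a time; state shown every 25 steps (Δt=0.5):
t=0.500: state=(1.311, 0.168)
t=1.000: state=(1.621, 0.297)
t=1.500: state=(1.721, 0.432)
t=2.000: state=(1.717, 0.562)
t=2.500: state=(1.675, 0.684)
t=3.000: state=(1.620, 0.795)
t=3.500: state=(1.558, 0.898)
t=4.000: state=(1.493, 0.990)
t=4.500: state=(1.425, 1.074)
t=5.000: state=(1.354, 1.148)
t=5.500: state=(1.277, 1.214)
t=6.000: state=(1.195, 1.271)
t=6.500: state=(1.105, 1.320)
t=7.000: state=(1.003, 1.360)
t=7.500: state=(0.883, 1.391)
t=8.000: state=(0.734, 1.412)
t=8.500: state=(0.538, 1.421)
t=9.000: state=(0.257, 1.414)
t=9.500: state=(-0.180, 1.385)
t=10.000: state=(-0.839, 1.323)
t=10.500: state=(-1.527, 1.219)
t=11.000: state=(-1.863, 1.087)
t=11.500: state=(-1.930, 0.951)
t=12.000: state=(-1.911, 0.821)
t=12.500: state=(-1.871, 0.700)
t=13.000: state=(-1.826, 0.588)
t=13.500: state=(-1.781, 0.485)
t=14.000: state=(-1.735, 0.390)
t=14.500: state=(-1.690, 0.303)
t=14.680: state=(-1.674, 0.274)
largest grid value and its neighbours: w(8.540)=1.42097, w(8.560)=1.42098, w(8.580)=1.42097
parabola through these three points peaks at t≈8.561 with w≈1.42098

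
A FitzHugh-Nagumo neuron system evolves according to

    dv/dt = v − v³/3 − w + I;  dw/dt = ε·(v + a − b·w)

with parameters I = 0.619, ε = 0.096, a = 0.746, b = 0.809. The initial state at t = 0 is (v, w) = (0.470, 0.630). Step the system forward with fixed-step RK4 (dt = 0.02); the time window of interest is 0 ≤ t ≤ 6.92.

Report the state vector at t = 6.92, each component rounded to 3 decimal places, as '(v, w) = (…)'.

(v, w) = (1.133, 1.410)

t=0.000: state=(0.470, 0.630)
step 1 (dt=0.02): k1=(0.424, 0.068), k2=(0.427, 0.068), k3=(0.427, 0.068), k4=(0.430, 0.069); state += dt/6·(k1+2k2+2k3+k4)
t=0.020: state=(0.479, 0.631)
t=0.040: state=(0.487, 0.633)
t=0.060: state=(0.496, 0.634)
continuing one RK4 step at a time; state shown every 25 steps (Δt=0.5):
t=0.500: state=(0.713, 0.669)
t=1.000: state=(0.997, 0.719)
t=1.500: state=(1.254, 0.780)
t=2.000: state=(1.421, 0.849)
t=2.500: state=(1.496, 0.920)
t=3.000: state=(1.511, 0.991)
t=3.500: state=(1.493, 1.060)
t=4.000: state=(1.458, 1.124)
t=4.500: state=(1.414, 1.184)
t=5.000: state=(1.365, 1.239)
t=5.500: state=(1.311, 1.290)
t=6.000: state=(1.253, 1.337)
t=6.500: state=(1.191, 1.378)
t=6.920: state=(1.133, 1.410)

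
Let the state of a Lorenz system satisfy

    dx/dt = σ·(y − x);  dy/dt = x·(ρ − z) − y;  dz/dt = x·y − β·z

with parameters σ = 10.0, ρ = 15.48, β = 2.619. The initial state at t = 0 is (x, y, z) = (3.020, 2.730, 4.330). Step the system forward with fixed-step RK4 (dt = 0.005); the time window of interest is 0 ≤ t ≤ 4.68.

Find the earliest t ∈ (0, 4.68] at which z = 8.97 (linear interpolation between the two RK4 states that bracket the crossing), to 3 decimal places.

t = 0.226

t=0.000: state=(3.020, 2.730, 4.330)
step 1 (dt=0.005): k1=(-2.900, 30.943, -3.096), k2=(-2.054, 30.808, -2.862), k3=(-2.078, 30.830, -2.859), k4=(-1.255, 30.716, -2.623); state += dt/6·(k1+2k2+2k3+k4)
t=0.005: state=(3.010, 2.884, 4.316)
t=0.010: state=(3.007, 3.037, 4.304)
t=0.015: state=(3.013, 3.190, 4.294)
continuing one RK4 step at a time; state shown every 40 steps (Δt=0.2):
t=0.200: state=(6.786, 10.248, 7.483)
t=0.225: state=(7.675, 11.298, 8.899)
next step: t=0.230: state=(7.856, 11.490, 9.223) — z has crossed 8.97
linear interpolation between t=0.225 (8.89871) and t=0.230 (9.22252) → t≈0.226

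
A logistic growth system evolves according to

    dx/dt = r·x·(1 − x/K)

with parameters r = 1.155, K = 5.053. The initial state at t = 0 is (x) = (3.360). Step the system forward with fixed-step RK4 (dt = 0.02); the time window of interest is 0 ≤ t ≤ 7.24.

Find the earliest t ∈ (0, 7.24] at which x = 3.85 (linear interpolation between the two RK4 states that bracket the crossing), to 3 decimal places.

t=0.000: state=(3.360)
step 1 (dt=0.02): k1=(1.300), k2=(1.295), k3=(1.295), k4=(1.290); state += dt/6·(k1+2k2+2k3+k4)
t=0.020: state=(3.386)
t=0.040: state=(3.412)
t=0.060: state=(3.437)
t=0.400: state=(3.835)
next step: t=0.420: state=(3.857) — x has crossed 3.85
linear interpolation between t=0.400 (3.83544) and t=0.420 (3.85666) → t≈0.414

t = 0.414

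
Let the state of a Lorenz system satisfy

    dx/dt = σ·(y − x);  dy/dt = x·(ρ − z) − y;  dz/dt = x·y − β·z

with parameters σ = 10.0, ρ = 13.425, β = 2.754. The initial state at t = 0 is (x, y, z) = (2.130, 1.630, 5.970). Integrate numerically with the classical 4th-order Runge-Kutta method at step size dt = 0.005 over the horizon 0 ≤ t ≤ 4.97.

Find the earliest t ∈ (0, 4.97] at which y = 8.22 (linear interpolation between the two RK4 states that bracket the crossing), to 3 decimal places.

t = 0.304

t=0.000: state=(2.130, 1.630, 5.970)
step 1 (dt=0.005): k1=(-5.000, 14.249, -12.969), k2=(-4.519, 14.189, -12.825), k3=(-4.532, 14.197, -12.824), k4=(-4.064, 14.144, -12.680); state += dt/6·(k1+2k2+2k3+k4)
t=0.005: state=(2.107, 1.701, 5.906)
t=0.010: state=(2.089, 1.771, 5.843)
t=0.015: state=(2.076, 1.842, 5.782)
continuing one RK4 step at a time; state shown every 40 steps (Δt=0.2):
t=0.200: state=(3.539, 5.169, 4.841)
t=0.300: state=(5.612, 8.094, 6.363)
next step: t=0.305: state=(5.737, 8.252, 6.506) — y has crossed 8.22
linear interpolation between t=0.300 (8.09448) and t=0.305 (8.25195) → t≈0.304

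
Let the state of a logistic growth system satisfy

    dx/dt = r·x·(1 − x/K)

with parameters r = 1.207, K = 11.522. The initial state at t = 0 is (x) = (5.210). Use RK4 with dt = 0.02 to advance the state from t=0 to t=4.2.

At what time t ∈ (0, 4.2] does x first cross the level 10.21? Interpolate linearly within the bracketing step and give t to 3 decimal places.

t = 1.859

t=0.000: state=(5.210)
step 1 (dt=0.02): k1=(3.445), k2=(3.449), k3=(3.449), k4=(3.452); state += dt/6·(k1+2k2+2k3+k4)
t=0.020: state=(5.279)
t=0.040: state=(5.348)
t=0.060: state=(5.417)
continuing one RK4 step at a time; state shown every 10 steps (Δt=0.2):
t=0.200: state=(5.904)
t=0.400: state=(6.593)
t=0.600: state=(7.259)
t=0.800: state=(7.885)
t=1.000: state=(8.457)
t=1.200: state=(8.969)
t=1.400: state=(9.417)
t=1.600: state=(9.801)
t=1.800: state=(10.125)
t=1.840: state=(10.183)
next step: t=1.860: state=(10.212) — x has crossed 10.21
linear interpolation between t=1.840 (10.18325) and t=1.860 (10.21155) → t≈1.859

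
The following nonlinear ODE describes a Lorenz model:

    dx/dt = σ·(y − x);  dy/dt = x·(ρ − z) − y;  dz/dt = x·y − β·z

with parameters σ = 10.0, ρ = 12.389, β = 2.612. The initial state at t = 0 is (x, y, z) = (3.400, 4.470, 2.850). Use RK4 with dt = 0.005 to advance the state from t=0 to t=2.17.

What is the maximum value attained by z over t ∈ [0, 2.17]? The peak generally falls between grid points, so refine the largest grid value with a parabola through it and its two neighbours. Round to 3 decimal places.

t=0.000: state=(3.400, 4.470, 2.850)
step 1 (dt=0.005): k1=(10.700, 27.963, 7.754), k2=(11.132, 28.081, 8.062), k3=(11.124, 28.089, 8.066), k4=(11.548, 28.213, 8.382); state += dt/6·(k1+2k2+2k3+k4)
t=0.005: state=(3.456, 4.610, 2.890)
t=0.010: state=(3.515, 4.752, 2.934)
t=0.015: state=(3.579, 4.895, 2.981)
continuing one RK4 step at a time; state shown every 20 steps (Δt=0.1):
t=0.100: state=(5.185, 7.567, 4.479)
t=0.200: state=(7.837, 10.458, 8.810)
t=0.300: state=(9.495, 9.697, 15.017)
t=0.400: state=(7.969, 5.075, 17.433)
t=0.500: state=(4.856, 2.011, 15.294)
t=0.600: state=(2.720, 1.299, 12.272)
t=0.700: state=(1.860, 1.465, 9.710)
t=0.800: state=(1.776, 1.952, 7.742)
t=0.900: state=(2.166, 2.767, 6.366)
t=1.000: state=(2.995, 4.070, 5.676)
t=1.100: state=(4.348, 5.981, 6.004)
t=1.200: state=(6.195, 8.159, 7.972)
t=1.300: state=(7.906, 9.104, 11.719)
t=1.400: state=(8.127, 7.285, 15.060)
t=1.500: state=(6.507, 4.416, 15.364)
t=1.600: state=(4.530, 2.861, 13.516)
t=1.700: state=(3.323, 2.572, 11.298)
t=1.800: state=(2.956, 2.931, 9.436)
t=1.900: state=(3.207, 3.713, 8.153)
t=2.000: state=(3.945, 4.906, 7.631)
t=2.100: state=(5.096, 6.403, 8.145)
t=2.170: state=(6.036, 7.369, 9.259)
largest grid value and its neighbours: z(0.385)=17.45155, z(0.390)=17.45886, z(0.395)=17.45264
parabola through these three points peaks at t≈0.390 with z≈17.45887

max z = 17.459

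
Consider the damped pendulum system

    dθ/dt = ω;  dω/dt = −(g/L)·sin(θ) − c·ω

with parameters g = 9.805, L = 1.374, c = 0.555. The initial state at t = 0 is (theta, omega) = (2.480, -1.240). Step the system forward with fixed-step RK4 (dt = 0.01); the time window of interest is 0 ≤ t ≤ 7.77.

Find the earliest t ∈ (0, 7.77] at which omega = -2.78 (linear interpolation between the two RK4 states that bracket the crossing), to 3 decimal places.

t=0.000: state=(2.480, -1.240)
step 1 (dt=0.01): k1=(-1.240, -3.696), k2=(-1.258, -3.721), k3=(-1.259, -3.721), k4=(-1.277, -3.746); state += dt/6·(k1+2k2+2k3+k4)
t=0.010: state=(2.467, -1.277)
t=0.020: state=(2.454, -1.315)
t=0.030: state=(2.441, -1.353)
t=0.330: state=(1.837, -2.754)
next step: t=0.340: state=(1.809, -2.807) — omega has crossed -2.78
linear interpolation between t=0.330 (-2.75374) and t=0.340 (-2.80741) → t≈0.335

t = 0.335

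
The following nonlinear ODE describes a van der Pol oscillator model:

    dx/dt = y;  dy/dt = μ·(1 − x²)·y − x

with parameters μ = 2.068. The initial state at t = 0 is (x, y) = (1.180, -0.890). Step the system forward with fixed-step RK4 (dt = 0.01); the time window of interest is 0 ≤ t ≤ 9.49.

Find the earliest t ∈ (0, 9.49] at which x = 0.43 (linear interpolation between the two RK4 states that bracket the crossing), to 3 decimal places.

t = 0.607

t=0.000: state=(1.180, -0.890)
step 1 (dt=0.01): k1=(-0.890, -0.458), k2=(-0.892, -0.471), k3=(-0.892, -0.471), k4=(-0.895, -0.484); state += dt/6·(k1+2k2+2k3+k4)
t=0.010: state=(1.171, -0.895)
t=0.020: state=(1.162, -0.900)
t=0.030: state=(1.153, -0.905)
continuing one RK4 step at a time; state shown every 50 steps (Δt=0.5):
t=0.500: state=(0.613, -1.550)
t=0.600: state=(0.443, -1.856)
next step: t=0.610: state=(0.425, -1.891) — x has crossed 0.43
linear interpolation between t=0.600 (0.44331) and t=0.610 (0.42458) → t≈0.607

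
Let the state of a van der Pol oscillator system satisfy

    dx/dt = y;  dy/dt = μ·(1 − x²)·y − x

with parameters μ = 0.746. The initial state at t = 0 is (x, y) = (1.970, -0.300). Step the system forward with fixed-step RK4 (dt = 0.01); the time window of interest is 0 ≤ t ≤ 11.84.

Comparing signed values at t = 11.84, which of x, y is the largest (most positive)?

t=0.000: state=(1.970, -0.300)
step 1 (dt=0.01): k1=(-0.300, -1.325), k2=(-0.307, -1.311), k3=(-0.307, -1.311), k4=(-0.313, -1.297); state += dt/6·(k1+2k2+2k3+k4)
t=0.010: state=(1.967, -0.313)
t=0.020: state=(1.964, -0.326)
t=0.030: state=(1.960, -0.338)
continuing one RK4 step at a time; state shown every 50 steps (Δt=0.5):
t=0.500: state=(1.696, -0.742)
t=1.000: state=(1.242, -1.086)
t=1.500: state=(0.579, -1.618)
t=2.000: state=(-0.419, -2.352)
t=2.500: state=(-1.553, -1.781)
t=3.000: state=(-2.001, -0.130)
t=3.500: state=(-1.862, 0.566)
t=4.000: state=(-1.490, 0.907)
t=4.500: state=(-0.943, 1.317)
t=5.000: state=(-0.125, 2.000)
t=5.500: state=(1.024, 2.375)
t=6.000: state=(1.885, 0.858)
t=6.500: state=(1.973, -0.310)
t=7.000: state=(1.696, -0.746)
t=7.500: state=(1.241, -1.089)
t=8.000: state=(0.575, -1.622)
t=8.500: state=(-0.424, -2.355)
t=9.000: state=(-1.557, -1.773)
t=9.500: state=(-2.002, -0.125)
t=10.000: state=(-1.861, 0.568)
t=10.500: state=(-1.489, 0.908)
t=11.000: state=(-0.940, 1.319)
t=11.500: state=(-0.122, 2.003)
t=11.840: state=(0.642, 2.423)
compare at T: x=0.642, y=2.423

largest component: y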